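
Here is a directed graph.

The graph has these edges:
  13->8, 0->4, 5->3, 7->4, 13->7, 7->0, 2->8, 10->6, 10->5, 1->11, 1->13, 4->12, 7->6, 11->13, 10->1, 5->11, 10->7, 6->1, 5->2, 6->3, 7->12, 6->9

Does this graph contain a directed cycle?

Yes

DFS with white/gray/black marking, starting from 12:
12 gray
12 black
0 gray
  4 gray
    4→12: 12 black — skip
  4 black
0 black
1 gray
  13 gray
    7 gray
      7→0: 0 black — skip
      7→4: 4 black — skip
      6 gray
        6→1: 1 is gray → back edge
Back edge found, so a cycle exists: 1 → 13 → 7 → 6 → 1.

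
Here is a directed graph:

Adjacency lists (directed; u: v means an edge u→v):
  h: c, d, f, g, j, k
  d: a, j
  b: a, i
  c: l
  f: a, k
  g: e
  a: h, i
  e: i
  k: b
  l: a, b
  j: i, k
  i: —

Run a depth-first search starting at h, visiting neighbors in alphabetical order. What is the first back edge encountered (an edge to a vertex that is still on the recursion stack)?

a→h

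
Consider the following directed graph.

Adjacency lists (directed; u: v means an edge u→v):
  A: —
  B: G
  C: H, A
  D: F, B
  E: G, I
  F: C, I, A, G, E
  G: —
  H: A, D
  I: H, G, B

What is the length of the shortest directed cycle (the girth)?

For each vertex v, BFS finds the shortest path from v back to v.
The shortest such closed walk is H → D → F → I → H, length 4.

4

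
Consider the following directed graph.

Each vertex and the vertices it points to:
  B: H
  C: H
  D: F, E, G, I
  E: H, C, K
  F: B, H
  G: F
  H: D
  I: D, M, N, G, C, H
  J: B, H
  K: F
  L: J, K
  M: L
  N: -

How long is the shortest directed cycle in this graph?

For each vertex v, BFS finds the shortest path from v back to v.
The shortest such closed walk is I → D → I, length 2.

2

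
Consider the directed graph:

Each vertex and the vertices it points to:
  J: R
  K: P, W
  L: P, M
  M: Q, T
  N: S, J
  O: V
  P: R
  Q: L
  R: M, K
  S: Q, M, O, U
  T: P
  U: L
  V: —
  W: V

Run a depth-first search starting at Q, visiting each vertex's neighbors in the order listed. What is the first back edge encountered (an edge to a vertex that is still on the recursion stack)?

M→Q

DFS from Q (visiting each vertex's neighbors in the order listed); mark gray on enter, black on exit:
Q gray
  L gray
    P gray
      R gray
        M gray
          M→Q: Q is gray → back edge
First back edge: M → Q.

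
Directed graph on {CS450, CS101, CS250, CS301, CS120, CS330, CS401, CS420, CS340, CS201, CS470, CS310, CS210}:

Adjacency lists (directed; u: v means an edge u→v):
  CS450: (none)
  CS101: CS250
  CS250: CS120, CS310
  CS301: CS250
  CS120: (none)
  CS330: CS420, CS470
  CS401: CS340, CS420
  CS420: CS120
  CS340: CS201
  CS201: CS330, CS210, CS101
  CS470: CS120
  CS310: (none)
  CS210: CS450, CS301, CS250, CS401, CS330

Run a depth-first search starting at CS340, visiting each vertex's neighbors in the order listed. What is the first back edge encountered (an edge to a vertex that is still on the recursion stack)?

DFS from CS340 (visiting each vertex's neighbors in the order listed); mark gray on enter, black on exit:
CS340 gray
  CS201 gray
    CS330 gray
      CS420 gray
        CS120 gray
        CS120 black
      CS420 black
      CS470 gray
        CS470→CS120: CS120 black — skip
      CS470 black
    CS330 black
    CS210 gray
      CS450 gray
      CS450 black
      CS301 gray
        CS250 gray
          CS250→CS120: CS120 black — skip
          CS310 gray
          CS310 black
        CS250 black
      CS301 black
      CS210→CS250: CS250 black — skip
      CS401 gray
        CS401→CS340: CS340 is gray → back edge
First back edge: CS401 → CS340.

CS401→CS340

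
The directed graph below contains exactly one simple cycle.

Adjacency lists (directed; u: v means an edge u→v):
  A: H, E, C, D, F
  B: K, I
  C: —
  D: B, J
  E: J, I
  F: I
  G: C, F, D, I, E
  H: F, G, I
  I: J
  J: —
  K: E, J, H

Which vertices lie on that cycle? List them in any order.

DFS with gray/black marking from H:
H gray
  F gray
    I gray
      J gray
      J black
    I black
  F black
  G gray
    C gray
    C black
    G→F: F black — skip
    D gray
      B gray
        K gray
          E gray
            E→J: J black — skip
            E→I: I black — skip
          E black
          K→J: J black — skip
          K→H: H is gray → back edge
Back edge closes the cycle H → G → D → B → K → H; its vertices are {B, D, G, H, K}.

B, D, G, H, K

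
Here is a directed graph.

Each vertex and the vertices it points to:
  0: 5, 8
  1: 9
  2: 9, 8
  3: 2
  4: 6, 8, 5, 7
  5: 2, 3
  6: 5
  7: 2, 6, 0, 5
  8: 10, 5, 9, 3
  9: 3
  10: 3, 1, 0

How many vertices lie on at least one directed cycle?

8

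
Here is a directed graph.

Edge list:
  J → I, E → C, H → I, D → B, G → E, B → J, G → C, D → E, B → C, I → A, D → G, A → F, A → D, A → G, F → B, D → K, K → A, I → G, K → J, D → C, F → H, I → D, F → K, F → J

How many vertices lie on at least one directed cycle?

8

A vertex is on a directed cycle iff it belongs to a strongly connected component of size ≥ 2 (or has a self-loop).
The vertices on cycles are {A, B, D, F, H, I, J, K} — 8 in total.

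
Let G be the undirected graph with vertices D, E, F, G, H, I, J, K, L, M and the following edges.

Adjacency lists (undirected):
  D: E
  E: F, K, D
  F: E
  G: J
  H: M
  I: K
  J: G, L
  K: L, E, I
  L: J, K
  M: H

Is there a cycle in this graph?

No

DFS, tracking each vertex's parent; an edge to a visited non-parent vertex closes a cycle.
Start from J:
visit J (parent –)
  visit G (parent J)
    G–J: parent, skip
  visit L (parent J)
    L–J: parent, skip
    visit K (parent L)
      K–L: parent, skip
      visit E (parent K)
        visit F (parent E)
          F–E: parent, skip
        E–K: parent, skip
        visit D (parent E)
          D–E: parent, skip
      visit I (parent K)
        I–K: parent, skip
visit H (parent –)
  visit M (parent H)
    M–H: parent, skip
No non-parent visited neighbor found — the graph is a forest.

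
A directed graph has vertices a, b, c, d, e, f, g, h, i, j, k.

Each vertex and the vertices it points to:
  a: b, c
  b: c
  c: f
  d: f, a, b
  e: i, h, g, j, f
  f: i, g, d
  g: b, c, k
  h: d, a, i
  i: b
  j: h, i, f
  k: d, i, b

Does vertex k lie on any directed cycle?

k is on a cycle iff k can reach itself via ≥1 edge.
k → d → f → g → k — yes.

Yes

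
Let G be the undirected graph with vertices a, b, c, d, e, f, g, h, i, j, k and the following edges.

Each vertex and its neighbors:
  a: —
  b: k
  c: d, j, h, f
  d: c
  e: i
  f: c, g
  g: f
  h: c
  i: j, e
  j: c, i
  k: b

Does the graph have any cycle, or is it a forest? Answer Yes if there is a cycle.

DFS, tracking each vertex's parent; an edge to a visited non-parent vertex closes a cycle.
Start from d:
visit d (parent –)
  visit c (parent d)
    c–d: parent, skip
    visit j (parent c)
      j–c: parent, skip
      visit i (parent j)
        i–j: parent, skip
        visit e (parent i)
          e–i: parent, skip
    visit h (parent c)
      h–c: parent, skip
    visit f (parent c)
      f–c: parent, skip
      visit g (parent f)
        g–f: parent, skip
visit a (parent –)
visit b (parent –)
  visit k (parent b)
    k–b: parent, skip
No non-parent visited neighbor found — the graph is a forest.

No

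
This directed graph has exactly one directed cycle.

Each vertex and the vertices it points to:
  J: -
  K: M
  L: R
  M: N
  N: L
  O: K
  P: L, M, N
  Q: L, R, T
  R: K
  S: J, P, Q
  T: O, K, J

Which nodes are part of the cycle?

K, L, M, N, R

DFS with gray/black marking from N:
N gray
  L gray
    R gray
      K gray
        M gray
          M→N: N is gray → back edge
Back edge closes the cycle N → L → R → K → M → N; its vertices are {K, L, M, N, R}.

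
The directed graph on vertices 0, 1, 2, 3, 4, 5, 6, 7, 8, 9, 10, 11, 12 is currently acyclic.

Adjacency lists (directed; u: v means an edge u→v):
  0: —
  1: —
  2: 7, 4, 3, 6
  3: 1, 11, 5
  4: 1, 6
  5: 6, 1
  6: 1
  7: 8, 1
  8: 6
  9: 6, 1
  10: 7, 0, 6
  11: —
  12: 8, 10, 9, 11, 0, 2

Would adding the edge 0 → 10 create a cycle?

Yes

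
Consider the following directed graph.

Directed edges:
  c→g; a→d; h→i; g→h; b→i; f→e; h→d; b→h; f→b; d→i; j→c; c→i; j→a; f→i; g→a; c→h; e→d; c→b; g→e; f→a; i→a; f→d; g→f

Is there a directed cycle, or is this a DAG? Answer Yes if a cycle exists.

Yes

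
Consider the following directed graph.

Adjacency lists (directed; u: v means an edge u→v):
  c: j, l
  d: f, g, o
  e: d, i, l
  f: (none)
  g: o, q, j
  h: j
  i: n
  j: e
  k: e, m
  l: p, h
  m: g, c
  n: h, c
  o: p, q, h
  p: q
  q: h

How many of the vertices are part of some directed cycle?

A vertex is on a directed cycle iff it belongs to a strongly connected component of size ≥ 2 (or has a self-loop).
The vertices on cycles are {c, d, e, g, h, i, j, l, n, o, p, q} — 12 in total.

12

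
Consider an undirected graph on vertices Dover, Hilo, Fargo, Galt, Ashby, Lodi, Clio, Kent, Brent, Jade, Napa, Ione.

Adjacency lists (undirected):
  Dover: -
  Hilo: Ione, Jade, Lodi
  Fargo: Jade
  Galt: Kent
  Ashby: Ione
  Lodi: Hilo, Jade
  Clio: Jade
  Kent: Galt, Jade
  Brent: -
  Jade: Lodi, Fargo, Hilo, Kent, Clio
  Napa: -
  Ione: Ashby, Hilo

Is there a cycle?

DFS, tracking each vertex's parent; an edge to a visited non-parent vertex closes a cycle.
Start from Ashby:
visit Ashby (parent –)
  visit Ione (parent Ashby)
    Ione–Ashby: parent, skip
    visit Hilo (parent Ione)
      Hilo–Ione: parent, skip
      visit Jade (parent Hilo)
        visit Lodi (parent Jade)
          Lodi–Hilo: Hilo visited and ≠ parent → cycle
Cycle: Hilo – Jade – Lodi – Hilo.

Yes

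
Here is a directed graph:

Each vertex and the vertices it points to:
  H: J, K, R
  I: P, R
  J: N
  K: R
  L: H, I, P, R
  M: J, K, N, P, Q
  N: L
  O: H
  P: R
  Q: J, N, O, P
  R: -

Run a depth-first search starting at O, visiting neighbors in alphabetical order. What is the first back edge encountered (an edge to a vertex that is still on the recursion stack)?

L->H

DFS from O (visiting neighbors in alphabetical order); mark gray on enter, black on exit:
O gray
  H gray
    J gray
      N gray
        L gray
          L→H: H is gray → back edge
First back edge: L → H.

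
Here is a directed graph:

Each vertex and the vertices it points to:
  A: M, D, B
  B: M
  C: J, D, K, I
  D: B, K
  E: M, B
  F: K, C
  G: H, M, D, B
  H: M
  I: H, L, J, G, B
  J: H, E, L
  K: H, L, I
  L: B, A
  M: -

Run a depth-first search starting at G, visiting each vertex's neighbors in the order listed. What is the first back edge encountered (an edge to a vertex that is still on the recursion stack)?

DFS from G (visiting each vertex's neighbors in the order listed); mark gray on enter, black on exit:
G gray
  H gray
    M gray
    M black
  H black
  G→M: M black — skip
  D gray
    B gray
      B→M: M black — skip
    B black
    K gray
      K→H: H black — skip
      L gray
        L→B: B black — skip
        A gray
          A→M: M black — skip
          A→D: D is gray → back edge
First back edge: A → D.

A→D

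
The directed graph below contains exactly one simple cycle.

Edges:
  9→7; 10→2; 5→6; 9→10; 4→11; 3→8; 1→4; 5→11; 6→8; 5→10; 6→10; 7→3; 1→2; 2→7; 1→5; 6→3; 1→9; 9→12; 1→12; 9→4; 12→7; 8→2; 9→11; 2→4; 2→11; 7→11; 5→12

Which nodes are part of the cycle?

DFS with gray/black marking from 8:
8 gray
  2 gray
    11 gray
    11 black
    7 gray
      7→11: 11 black — skip
      3 gray
        3→8: 8 is gray → back edge
Back edge closes the cycle 8 → 2 → 7 → 3 → 8; its vertices are {2, 3, 7, 8}.

2, 3, 7, 8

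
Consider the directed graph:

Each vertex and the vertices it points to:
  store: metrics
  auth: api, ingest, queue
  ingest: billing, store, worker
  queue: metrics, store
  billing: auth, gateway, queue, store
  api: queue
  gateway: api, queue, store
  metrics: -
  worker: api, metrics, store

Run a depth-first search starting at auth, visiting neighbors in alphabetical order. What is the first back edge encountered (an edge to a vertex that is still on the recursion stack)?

billing→auth

DFS from auth (visiting neighbors in alphabetical order); mark gray on enter, black on exit:
auth gray
  api gray
    queue gray
      metrics gray
      metrics black
      store gray
        store→metrics: metrics black — skip
      store black
    queue black
  api black
  ingest gray
    billing gray
      billing→auth: auth is gray → back edge
First back edge: billing → auth.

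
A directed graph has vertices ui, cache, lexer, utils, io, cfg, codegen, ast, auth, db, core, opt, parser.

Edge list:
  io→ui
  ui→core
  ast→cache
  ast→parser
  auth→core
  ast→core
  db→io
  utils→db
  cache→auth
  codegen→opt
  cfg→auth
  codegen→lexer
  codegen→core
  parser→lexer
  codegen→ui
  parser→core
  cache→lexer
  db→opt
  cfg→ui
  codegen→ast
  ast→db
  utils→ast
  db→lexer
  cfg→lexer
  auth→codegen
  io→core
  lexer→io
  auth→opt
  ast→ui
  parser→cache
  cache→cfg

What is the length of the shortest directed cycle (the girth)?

For each vertex v, BFS finds the shortest path from v back to v.
The shortest such closed walk is ast → cache → auth → codegen → ast, length 4.

4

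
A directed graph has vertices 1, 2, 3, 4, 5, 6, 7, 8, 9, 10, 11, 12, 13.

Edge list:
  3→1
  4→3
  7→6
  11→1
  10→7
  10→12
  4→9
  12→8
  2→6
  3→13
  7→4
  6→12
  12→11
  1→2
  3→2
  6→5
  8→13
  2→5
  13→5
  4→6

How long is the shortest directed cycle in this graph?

5

For each vertex v, BFS finds the shortest path from v back to v.
The shortest such closed walk is 12 → 11 → 1 → 2 → 6 → 12, length 5.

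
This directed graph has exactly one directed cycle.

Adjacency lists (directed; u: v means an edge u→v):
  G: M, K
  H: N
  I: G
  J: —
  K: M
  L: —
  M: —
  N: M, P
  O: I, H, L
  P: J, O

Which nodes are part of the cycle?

DFS with gray/black marking from P:
P gray
  J gray
  J black
  O gray
    I gray
      G gray
        M gray
        M black
        K gray
          K→M: M black — skip
        K black
      G black
    I black
    H gray
      N gray
        N→M: M black — skip
        N→P: P is gray → back edge
Back edge closes the cycle P → O → H → N → P; its vertices are {H, N, O, P}.

H, N, O, P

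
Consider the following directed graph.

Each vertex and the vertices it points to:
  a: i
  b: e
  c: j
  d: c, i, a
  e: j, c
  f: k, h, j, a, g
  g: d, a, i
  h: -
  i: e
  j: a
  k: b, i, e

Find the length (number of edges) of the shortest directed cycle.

For each vertex v, BFS finds the shortest path from v back to v.
The shortest such closed walk is j → a → i → e → j, length 4.

4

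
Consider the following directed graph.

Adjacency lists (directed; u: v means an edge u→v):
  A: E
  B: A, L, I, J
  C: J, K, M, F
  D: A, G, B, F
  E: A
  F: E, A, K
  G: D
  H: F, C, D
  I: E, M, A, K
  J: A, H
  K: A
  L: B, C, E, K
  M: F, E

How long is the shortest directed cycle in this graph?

2

For each vertex v, BFS finds the shortest path from v back to v.
The shortest such closed walk is D → G → D, length 2.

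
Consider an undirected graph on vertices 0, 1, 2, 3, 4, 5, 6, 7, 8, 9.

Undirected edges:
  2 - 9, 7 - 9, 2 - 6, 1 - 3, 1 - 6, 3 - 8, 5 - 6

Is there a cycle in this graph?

No

DFS, tracking each vertex's parent; an edge to a visited non-parent vertex closes a cycle.
Start from 8:
visit 8 (parent –)
  visit 3 (parent 8)
    visit 1 (parent 3)
      visit 6 (parent 1)
        visit 2 (parent 6)
          visit 9 (parent 2)
            9–2: parent, skip
            visit 7 (parent 9)
              7–9: parent, skip
          2–6: parent, skip
        6–1: parent, skip
        visit 5 (parent 6)
          5–6: parent, skip
      1–3: parent, skip
    3–8: parent, skip
visit 0 (parent –)
visit 4 (parent –)
No non-parent visited neighbor found — the graph is a forest.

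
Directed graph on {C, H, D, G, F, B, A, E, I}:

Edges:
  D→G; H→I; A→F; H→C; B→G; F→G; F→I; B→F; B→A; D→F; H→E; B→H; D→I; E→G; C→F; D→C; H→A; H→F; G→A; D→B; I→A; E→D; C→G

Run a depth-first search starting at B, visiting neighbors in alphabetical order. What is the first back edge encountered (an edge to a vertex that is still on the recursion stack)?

DFS from B (visiting neighbors in alphabetical order); mark gray on enter, black on exit:
B gray
  A gray
    F gray
      G gray
        G→A: A is gray → back edge
First back edge: G → A.

G->A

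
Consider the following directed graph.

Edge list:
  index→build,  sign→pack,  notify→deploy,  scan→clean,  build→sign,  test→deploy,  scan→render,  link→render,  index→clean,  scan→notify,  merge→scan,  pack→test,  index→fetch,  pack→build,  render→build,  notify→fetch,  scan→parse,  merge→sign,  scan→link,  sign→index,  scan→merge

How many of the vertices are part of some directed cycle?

6

A vertex is on a directed cycle iff it belongs to a strongly connected component of size ≥ 2 (or has a self-loop).
The vertices on cycles are {pack, scan, sign, build, index, merge} — 6 in total.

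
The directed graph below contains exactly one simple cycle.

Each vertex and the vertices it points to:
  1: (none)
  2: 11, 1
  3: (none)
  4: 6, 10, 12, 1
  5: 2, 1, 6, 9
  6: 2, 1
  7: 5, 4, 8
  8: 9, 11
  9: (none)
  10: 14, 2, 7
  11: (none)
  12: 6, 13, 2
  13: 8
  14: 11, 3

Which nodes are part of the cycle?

DFS with gray/black marking from 4:
4 gray
  6 gray
    2 gray
      11 gray
      11 black
      1 gray
      1 black
    2 black
    6→1: 1 black — skip
  6 black
  10 gray
    14 gray
      14→11: 11 black — skip
      3 gray
      3 black
    14 black
    10→2: 2 black — skip
    7 gray
      5 gray
        5→2: 2 black — skip
        5→1: 1 black — skip
        5→6: 6 black — skip
        9 gray
        9 black
      5 black
      7→4: 4 is gray → back edge
Back edge closes the cycle 4 → 10 → 7 → 4; its vertices are {4, 7, 10}.

4, 7, 10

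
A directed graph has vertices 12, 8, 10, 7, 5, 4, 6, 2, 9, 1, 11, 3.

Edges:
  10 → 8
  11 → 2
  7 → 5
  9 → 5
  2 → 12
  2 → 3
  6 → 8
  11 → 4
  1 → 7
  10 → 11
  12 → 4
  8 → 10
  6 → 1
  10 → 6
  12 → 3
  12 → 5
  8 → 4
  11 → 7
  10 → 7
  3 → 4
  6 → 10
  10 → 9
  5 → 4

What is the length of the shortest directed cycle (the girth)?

2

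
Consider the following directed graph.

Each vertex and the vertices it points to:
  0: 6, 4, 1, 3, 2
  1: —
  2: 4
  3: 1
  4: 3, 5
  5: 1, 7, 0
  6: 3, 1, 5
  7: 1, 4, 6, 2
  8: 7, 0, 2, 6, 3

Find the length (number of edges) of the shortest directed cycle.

3

For each vertex v, BFS finds the shortest path from v back to v.
The shortest such closed walk is 7 → 6 → 5 → 7, length 3.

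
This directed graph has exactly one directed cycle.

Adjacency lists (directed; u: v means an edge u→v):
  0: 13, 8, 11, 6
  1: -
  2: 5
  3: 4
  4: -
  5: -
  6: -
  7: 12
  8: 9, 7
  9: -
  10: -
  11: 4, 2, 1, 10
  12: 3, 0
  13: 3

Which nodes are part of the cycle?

DFS with gray/black marking from 0:
0 gray
  13 gray
    3 gray
      4 gray
      4 black
    3 black
  13 black
  8 gray
    9 gray
    9 black
    7 gray
      12 gray
        12→3: 3 black — skip
        12→0: 0 is gray → back edge
Back edge closes the cycle 0 → 8 → 7 → 12 → 0; its vertices are {0, 7, 8, 12}.

0, 7, 8, 12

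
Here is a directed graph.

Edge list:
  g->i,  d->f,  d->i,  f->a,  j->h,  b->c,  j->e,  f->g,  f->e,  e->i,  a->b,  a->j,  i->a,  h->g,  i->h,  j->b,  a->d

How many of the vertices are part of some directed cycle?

A vertex is on a directed cycle iff it belongs to a strongly connected component of size ≥ 2 (or has a self-loop).
The vertices on cycles are {a, d, e, f, g, h, i, j} — 8 in total.

8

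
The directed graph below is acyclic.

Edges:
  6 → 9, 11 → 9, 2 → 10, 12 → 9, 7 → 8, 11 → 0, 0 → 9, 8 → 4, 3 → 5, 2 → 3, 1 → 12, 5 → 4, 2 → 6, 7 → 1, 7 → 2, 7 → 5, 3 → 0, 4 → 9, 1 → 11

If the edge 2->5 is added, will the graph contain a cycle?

No

Adding 2→5 creates a cycle iff 5 can already reach 2.
Explore from 5: no path reaches 2. The graph stays acyclic.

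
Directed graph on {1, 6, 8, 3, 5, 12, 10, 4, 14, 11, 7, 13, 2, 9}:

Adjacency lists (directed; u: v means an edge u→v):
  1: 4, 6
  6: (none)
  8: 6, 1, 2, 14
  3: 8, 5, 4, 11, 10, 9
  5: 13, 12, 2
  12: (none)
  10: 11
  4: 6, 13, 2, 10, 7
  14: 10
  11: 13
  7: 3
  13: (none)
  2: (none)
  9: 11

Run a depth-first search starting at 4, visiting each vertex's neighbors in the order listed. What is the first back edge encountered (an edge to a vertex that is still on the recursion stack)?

1→4

DFS from 4 (visiting each vertex's neighbors in the order listed); mark gray on enter, black on exit:
4 gray
  6 gray
  6 black
  13 gray
  13 black
  2 gray
  2 black
  10 gray
    11 gray
      11→13: 13 black — skip
    11 black
  10 black
  7 gray
    3 gray
      8 gray
        8→6: 6 black — skip
        1 gray
          1→4: 4 is gray → back edge
First back edge: 1 → 4.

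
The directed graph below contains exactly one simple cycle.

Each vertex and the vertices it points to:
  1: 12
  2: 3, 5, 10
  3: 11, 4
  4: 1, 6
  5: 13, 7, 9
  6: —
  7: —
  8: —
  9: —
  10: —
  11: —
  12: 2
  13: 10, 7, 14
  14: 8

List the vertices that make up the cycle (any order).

1, 2, 3, 4, 12

DFS with gray/black marking from 2:
2 gray
  3 gray
    11 gray
    11 black
    4 gray
      1 gray
        12 gray
          12→2: 2 is gray → back edge
Back edge closes the cycle 2 → 3 → 4 → 1 → 12 → 2; its vertices are {1, 2, 3, 4, 12}.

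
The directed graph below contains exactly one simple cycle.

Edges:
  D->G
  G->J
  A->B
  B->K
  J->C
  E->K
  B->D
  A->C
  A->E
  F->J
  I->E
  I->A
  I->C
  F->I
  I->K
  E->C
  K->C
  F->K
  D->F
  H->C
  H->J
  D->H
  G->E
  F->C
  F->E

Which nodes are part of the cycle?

A, B, D, F, I

DFS with gray/black marking from A:
A gray
  B gray
    K gray
      C gray
      C black
    K black
    D gray
      F gray
        F→K: K black — skip
        I gray
          I→K: K black — skip
          I→C: C black — skip
          I→A: A is gray → back edge
Back edge closes the cycle A → B → D → F → I → A; its vertices are {A, B, D, F, I}.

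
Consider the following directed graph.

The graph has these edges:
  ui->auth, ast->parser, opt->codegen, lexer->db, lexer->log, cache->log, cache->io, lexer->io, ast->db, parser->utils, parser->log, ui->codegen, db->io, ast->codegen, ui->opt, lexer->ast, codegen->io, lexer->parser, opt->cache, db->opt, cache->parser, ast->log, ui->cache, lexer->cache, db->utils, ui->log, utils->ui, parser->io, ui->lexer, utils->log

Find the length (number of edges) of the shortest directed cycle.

For each vertex v, BFS finds the shortest path from v back to v.
The shortest such closed walk is ui → cache → parser → utils → ui, length 4.

4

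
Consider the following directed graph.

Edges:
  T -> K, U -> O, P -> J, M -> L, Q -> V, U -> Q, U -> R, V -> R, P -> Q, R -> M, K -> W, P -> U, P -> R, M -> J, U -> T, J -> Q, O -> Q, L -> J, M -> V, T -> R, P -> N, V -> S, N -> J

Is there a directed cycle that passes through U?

No

U lies on a cycle iff there is a path from U back to itself.
Exploring from U, it never reaches itself; equivalently, its strongly connected component is a singleton.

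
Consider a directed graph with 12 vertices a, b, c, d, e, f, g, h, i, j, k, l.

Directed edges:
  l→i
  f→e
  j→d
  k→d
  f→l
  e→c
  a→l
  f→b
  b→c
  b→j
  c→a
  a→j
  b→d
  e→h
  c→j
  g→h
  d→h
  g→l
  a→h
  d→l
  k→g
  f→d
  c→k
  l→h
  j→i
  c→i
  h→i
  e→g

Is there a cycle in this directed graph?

No

DFS with white/gray/black marking, starting from j:
j gray
  d gray
    h gray
      i gray
      i black
    h black
    l gray
      l→h: h black — skip
      l→i: i black — skip
    l black
  d black
  j→i: i black — skip
j black
a gray
  a→j: j black — skip
  a→h: h black — skip
  a→l: l black — skip
a black
b gray
  c gray
    c→j: j black — skip
    c→a: a black — skip
    c→i: i black — skip
    k gray
      k→d: d black — skip
      g gray
        g→h: h black — skip
        g→l: l black — skip
      g black
    k black
  c black
  b→d: d black — skip
  b→j: j black — skip
b black
e gray
  e→g: g black — skip
  e→c: c black — skip
  e→h: h black — skip
e black
f gray
  f→e: e black — skip
  f→b: b black — skip
  f→l: l black — skip
  f→d: d black — skip
f black
Every edge goes to a white or black vertex — no back edge, so the graph is acyclic.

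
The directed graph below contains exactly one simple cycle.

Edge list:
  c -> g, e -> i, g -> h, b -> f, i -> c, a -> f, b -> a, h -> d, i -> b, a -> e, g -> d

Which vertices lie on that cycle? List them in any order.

a, b, e, i

DFS with gray/black marking from i:
i gray
  c gray
    g gray
      d gray
      d black
      h gray
        h→d: d black — skip
      h black
    g black
  c black
  b gray
    f gray
    f black
    a gray
      e gray
        e→i: i is gray → back edge
Back edge closes the cycle i → b → a → e → i; its vertices are {a, b, e, i}.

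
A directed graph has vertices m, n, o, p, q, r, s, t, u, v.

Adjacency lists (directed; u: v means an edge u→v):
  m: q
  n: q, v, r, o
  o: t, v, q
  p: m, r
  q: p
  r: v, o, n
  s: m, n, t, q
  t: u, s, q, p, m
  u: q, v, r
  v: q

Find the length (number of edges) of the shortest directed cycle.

2

For each vertex v, BFS finds the shortest path from v back to v.
The shortest such closed walk is s → t → s, length 2.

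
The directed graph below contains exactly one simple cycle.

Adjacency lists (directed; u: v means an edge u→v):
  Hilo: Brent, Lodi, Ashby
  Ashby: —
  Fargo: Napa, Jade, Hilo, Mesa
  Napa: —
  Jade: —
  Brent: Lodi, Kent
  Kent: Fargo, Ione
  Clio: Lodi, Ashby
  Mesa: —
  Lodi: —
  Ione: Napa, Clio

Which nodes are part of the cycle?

DFS with gray/black marking from Kent:
Kent gray
  Fargo gray
    Napa gray
    Napa black
    Jade gray
    Jade black
    Hilo gray
      Brent gray
        Lodi gray
        Lodi black
        Brent→Kent: Kent is gray → back edge
Back edge closes the cycle Kent → Fargo → Hilo → Brent → Kent; its vertices are {Hilo, Kent, Brent, Fargo}.

Hilo, Kent, Brent, Fargo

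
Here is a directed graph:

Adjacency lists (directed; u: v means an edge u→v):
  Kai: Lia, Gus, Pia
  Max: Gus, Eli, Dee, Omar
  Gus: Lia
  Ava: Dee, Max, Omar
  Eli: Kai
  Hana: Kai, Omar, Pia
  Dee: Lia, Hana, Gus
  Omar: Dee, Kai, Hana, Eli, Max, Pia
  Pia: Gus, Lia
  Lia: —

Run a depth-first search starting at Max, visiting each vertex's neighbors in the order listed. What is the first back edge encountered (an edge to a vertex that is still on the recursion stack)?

DFS from Max (visiting each vertex's neighbors in the order listed); mark gray on enter, black on exit:
Max gray
  Gus gray
    Lia gray
    Lia black
  Gus black
  Eli gray
    Kai gray
      Kai→Lia: Lia black — skip
      Kai→Gus: Gus black — skip
      Pia gray
        Pia→Gus: Gus black — skip
        Pia→Lia: Lia black — skip
      Pia black
    Kai black
  Eli black
  Dee gray
    Dee→Lia: Lia black — skip
    Hana gray
      Hana→Kai: Kai black — skip
      Omar gray
        Omar→Dee: Dee is gray → back edge
First back edge: Omar → Dee.

Omar->Dee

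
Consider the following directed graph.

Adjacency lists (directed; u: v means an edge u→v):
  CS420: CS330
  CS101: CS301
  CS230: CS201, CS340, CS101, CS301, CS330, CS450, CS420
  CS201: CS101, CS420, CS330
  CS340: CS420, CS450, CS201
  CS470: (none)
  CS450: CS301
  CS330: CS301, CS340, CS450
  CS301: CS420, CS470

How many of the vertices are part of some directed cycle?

7

A vertex is on a directed cycle iff it belongs to a strongly connected component of size ≥ 2 (or has a self-loop).
The vertices on cycles are {CS101, CS201, CS301, CS330, CS340, CS420, CS450} — 7 in total.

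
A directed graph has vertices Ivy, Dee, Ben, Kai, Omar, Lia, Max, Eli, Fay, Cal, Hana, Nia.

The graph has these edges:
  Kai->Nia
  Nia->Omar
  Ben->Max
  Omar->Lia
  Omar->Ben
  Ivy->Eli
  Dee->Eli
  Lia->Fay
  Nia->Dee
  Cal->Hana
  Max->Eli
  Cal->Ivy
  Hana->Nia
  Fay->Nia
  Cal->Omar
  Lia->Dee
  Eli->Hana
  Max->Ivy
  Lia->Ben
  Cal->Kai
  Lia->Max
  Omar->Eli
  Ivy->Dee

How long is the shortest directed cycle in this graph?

4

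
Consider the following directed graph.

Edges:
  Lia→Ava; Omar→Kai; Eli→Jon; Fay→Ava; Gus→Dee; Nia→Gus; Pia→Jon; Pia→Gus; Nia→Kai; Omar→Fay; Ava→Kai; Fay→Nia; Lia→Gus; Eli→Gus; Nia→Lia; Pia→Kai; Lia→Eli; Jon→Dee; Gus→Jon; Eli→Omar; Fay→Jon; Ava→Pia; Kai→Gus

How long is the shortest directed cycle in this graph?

5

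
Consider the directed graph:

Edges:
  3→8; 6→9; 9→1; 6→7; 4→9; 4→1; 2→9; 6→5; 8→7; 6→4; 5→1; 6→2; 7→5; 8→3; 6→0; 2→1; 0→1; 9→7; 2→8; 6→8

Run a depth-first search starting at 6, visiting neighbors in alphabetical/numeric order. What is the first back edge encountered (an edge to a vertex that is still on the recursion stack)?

3→8

DFS from 6 (visiting neighbors in alphabetical/numeric order); mark gray on enter, black on exit:
6 gray
  0 gray
    1 gray
    1 black
  0 black
  2 gray
    2→1: 1 black — skip
    8 gray
      3 gray
        3→8: 8 is gray → back edge
First back edge: 3 → 8.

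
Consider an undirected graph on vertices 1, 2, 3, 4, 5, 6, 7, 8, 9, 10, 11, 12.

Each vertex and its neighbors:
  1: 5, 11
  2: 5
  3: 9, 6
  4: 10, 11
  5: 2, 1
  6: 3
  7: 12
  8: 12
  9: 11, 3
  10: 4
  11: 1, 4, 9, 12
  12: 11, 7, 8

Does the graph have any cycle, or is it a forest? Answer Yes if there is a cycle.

No

DFS, tracking each vertex's parent; an edge to a visited non-parent vertex closes a cycle.
Start from 12:
visit 12 (parent –)
  visit 11 (parent 12)
    visit 1 (parent 11)
      visit 5 (parent 1)
        visit 2 (parent 5)
          2–5: parent, skip
        5–1: parent, skip
      1–11: parent, skip
    visit 4 (parent 11)
      visit 10 (parent 4)
        10–4: parent, skip
      4–11: parent, skip
    visit 9 (parent 11)
      9–11: parent, skip
      visit 3 (parent 9)
        3–9: parent, skip
        visit 6 (parent 3)
          6–3: parent, skip
    11–12: parent, skip
  visit 7 (parent 12)
    7–12: parent, skip
  visit 8 (parent 12)
    8–12: parent, skip
No non-parent visited neighbor found — the graph is a forest.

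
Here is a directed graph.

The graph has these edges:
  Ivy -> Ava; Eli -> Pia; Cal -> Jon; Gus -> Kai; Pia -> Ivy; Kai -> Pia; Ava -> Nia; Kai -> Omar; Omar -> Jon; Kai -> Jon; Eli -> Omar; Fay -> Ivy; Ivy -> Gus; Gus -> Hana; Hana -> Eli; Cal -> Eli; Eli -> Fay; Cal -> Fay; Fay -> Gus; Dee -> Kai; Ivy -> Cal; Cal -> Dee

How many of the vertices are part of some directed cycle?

A vertex is on a directed cycle iff it belongs to a strongly connected component of size ≥ 2 (or has a self-loop).
The vertices on cycles are {Cal, Dee, Eli, Fay, Gus, Ivy, Kai, Pia, Hana} — 9 in total.

9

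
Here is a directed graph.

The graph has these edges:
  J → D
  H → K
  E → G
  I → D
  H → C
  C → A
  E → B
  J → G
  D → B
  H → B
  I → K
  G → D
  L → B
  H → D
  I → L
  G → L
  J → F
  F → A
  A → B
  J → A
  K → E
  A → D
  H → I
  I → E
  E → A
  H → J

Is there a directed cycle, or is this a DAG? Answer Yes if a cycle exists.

No

DFS with white/gray/black marking, starting from G:
G gray
  L gray
    B gray
    B black
  L black
  D gray
    D→B: B black — skip
  D black
G black
A gray
  A→B: B black — skip
  A→D: D black — skip
A black
C gray
  C→A: A black — skip
C black
E gray
  E→B: B black — skip
  E→A: A black — skip
  E→G: G black — skip
E black
F gray
  F→A: A black — skip
F black
H gray
  H→B: B black — skip
  I gray
    K gray
      K→E: E black — skip
    K black
    I→E: E black — skip
    I→D: D black — skip
    I→L: L black — skip
  I black
  H→C: C black — skip
  H→K: K black — skip
  J gray
    J→F: F black — skip
    J→G: G black — skip
    J→A: A black — skip
    J→D: D black — skip
  J black
  H→D: D black — skip
H black
Every edge goes to a white or black vertex — no back edge, so the graph is acyclic.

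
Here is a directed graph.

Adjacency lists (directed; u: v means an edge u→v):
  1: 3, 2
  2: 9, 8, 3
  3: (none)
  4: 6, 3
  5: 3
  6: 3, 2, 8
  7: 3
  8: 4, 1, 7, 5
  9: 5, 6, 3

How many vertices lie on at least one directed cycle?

A vertex is on a directed cycle iff it belongs to a strongly connected component of size ≥ 2 (or has a self-loop).
The vertices on cycles are {1, 2, 4, 6, 8, 9} — 6 in total.

6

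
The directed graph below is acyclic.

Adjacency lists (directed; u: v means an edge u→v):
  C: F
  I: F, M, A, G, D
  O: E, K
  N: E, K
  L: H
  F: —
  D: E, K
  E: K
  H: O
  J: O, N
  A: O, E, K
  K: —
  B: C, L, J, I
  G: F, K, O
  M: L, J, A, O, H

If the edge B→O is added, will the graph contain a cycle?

Adding B→O creates a cycle iff O can already reach B.
Explore from O: no path reaches B. The graph stays acyclic.

No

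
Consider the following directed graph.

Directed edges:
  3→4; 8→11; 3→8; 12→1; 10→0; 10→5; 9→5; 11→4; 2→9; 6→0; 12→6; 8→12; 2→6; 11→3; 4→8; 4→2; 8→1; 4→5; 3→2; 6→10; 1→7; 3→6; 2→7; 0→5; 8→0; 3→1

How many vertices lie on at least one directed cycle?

4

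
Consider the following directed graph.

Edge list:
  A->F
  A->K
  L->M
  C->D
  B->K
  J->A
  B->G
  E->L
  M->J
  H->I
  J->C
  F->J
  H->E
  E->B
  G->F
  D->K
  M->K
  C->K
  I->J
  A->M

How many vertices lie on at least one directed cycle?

4

A vertex is on a directed cycle iff it belongs to a strongly connected component of size ≥ 2 (or has a self-loop).
The vertices on cycles are {A, F, J, M} — 4 in total.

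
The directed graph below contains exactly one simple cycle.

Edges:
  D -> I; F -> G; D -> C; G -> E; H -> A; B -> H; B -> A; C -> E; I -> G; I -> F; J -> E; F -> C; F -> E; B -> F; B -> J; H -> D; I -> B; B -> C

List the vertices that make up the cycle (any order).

B, D, H, I

DFS with gray/black marking from H:
H gray
  A gray
  A black
  D gray
    I gray
      F gray
        E gray
        E black
        G gray
          G→E: E black — skip
        G black
        C gray
          C→E: E black — skip
        C black
      F black
      I→G: G black — skip
      B gray
        J gray
          J→E: E black — skip
        J black
        B→F: F black — skip
        B→A: A black — skip
        B→C: C black — skip
        B→H: H is gray → back edge
Back edge closes the cycle H → D → I → B → H; its vertices are {B, D, H, I}.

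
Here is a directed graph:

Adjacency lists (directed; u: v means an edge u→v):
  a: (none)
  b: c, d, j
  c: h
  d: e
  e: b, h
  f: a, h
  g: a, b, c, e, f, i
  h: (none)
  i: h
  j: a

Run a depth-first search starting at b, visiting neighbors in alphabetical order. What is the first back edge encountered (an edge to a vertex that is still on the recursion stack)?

DFS from b (visiting neighbors in alphabetical order); mark gray on enter, black on exit:
b gray
  c gray
    h gray
    h black
  c black
  d gray
    e gray
      e→b: b is gray → back edge
First back edge: e → b.

e→b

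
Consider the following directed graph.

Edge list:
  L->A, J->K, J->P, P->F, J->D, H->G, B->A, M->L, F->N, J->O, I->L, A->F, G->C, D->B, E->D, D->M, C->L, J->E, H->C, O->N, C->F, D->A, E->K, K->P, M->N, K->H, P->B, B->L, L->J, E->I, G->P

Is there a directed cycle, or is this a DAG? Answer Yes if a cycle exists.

Yes

DFS with white/gray/black marking, starting from B:
B gray
  A gray
    F gray
      N gray
      N black
    F black
  A black
  L gray
    L→A: A black — skip
    J gray
      O gray
        O→N: N black — skip
      O black
      P gray
        P→B: B is gray → back edge
Back edge found, so a cycle exists: B → L → J → P → B.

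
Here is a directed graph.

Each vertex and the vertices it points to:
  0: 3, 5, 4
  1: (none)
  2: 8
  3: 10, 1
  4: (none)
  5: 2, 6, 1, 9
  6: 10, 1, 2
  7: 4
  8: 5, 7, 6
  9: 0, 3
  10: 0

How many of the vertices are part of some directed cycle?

A vertex is on a directed cycle iff it belongs to a strongly connected component of size ≥ 2 (or has a self-loop).
The vertices on cycles are {0, 2, 3, 5, 6, 8, 9, 10} — 8 in total.

8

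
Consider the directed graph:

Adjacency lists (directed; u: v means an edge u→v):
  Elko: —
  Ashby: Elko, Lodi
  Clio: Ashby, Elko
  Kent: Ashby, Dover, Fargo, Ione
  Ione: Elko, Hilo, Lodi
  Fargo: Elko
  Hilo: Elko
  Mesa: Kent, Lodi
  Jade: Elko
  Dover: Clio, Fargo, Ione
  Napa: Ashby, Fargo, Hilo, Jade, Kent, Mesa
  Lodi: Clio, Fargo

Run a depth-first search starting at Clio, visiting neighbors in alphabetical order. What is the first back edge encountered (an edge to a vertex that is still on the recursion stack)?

Lodi->Clio

DFS from Clio (visiting neighbors in alphabetical order); mark gray on enter, black on exit:
Clio gray
  Ashby gray
    Elko gray
    Elko black
    Lodi gray
      Lodi→Clio: Clio is gray → back edge
First back edge: Lodi → Clio.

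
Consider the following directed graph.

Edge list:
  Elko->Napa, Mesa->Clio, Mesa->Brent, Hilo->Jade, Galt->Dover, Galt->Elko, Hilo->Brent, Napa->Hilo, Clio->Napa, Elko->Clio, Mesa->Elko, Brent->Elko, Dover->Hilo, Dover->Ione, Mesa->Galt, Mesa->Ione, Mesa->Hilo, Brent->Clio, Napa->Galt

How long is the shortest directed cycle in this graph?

For each vertex v, BFS finds the shortest path from v back to v.
The shortest such closed walk is Galt → Elko → Napa → Galt, length 3.

3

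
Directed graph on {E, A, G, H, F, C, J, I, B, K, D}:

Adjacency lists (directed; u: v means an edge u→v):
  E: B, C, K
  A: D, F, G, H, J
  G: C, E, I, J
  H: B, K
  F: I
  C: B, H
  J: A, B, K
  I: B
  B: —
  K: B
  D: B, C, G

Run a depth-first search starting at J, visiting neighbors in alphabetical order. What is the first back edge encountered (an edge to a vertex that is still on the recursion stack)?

G->J

DFS from J (visiting neighbors in alphabetical order); mark gray on enter, black on exit:
J gray
  A gray
    D gray
      B gray
      B black
      C gray
        C→B: B black — skip
        H gray
          H→B: B black — skip
          K gray
            K→B: B black — skip
          K black
        H black
      C black
      G gray
        G→C: C black — skip
        E gray
          E→B: B black — skip
          E→C: C black — skip
          E→K: K black — skip
        E black
        I gray
          I→B: B black — skip
        I black
        G→J: J is gray → back edge
First back edge: G → J.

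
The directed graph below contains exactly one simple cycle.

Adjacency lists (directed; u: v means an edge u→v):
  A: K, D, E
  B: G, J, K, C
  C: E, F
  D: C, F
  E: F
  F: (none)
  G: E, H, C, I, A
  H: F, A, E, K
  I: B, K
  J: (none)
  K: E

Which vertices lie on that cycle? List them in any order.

DFS with gray/black marking from G:
G gray
  E gray
    F gray
    F black
  E black
  H gray
    H→F: F black — skip
    A gray
      K gray
        K→E: E black — skip
      K black
      D gray
        C gray
          C→E: E black — skip
          C→F: F black — skip
        C black
        D→F: F black — skip
      D black
      A→E: E black — skip
    A black
    H→E: E black — skip
    H→K: K black — skip
  H black
  G→C: C black — skip
  I gray
    B gray
      B→G: G is gray → back edge
Back edge closes the cycle G → I → B → G; its vertices are {B, G, I}.

B, G, I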